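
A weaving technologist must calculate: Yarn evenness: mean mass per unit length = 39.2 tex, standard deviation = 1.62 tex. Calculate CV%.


Formula: CV% = (standard deviation / mean) * 100
Step 1: Ratio = 1.62 / 39.2 = 0.041327
Step 2: CV% = 0.041327 * 100 = 4.1327% ≈ 4.1%

4.1%


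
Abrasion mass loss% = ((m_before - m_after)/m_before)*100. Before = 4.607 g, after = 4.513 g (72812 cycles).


Formula: Mass loss% = ((m_before - m_after) / m_before) * 100
Step 1: Mass loss = 4.607 - 4.513 = 0.094 g
Step 2: Ratio = 0.094 / 4.607 = 0.0204037
Step 3: Mass loss% = 0.0204037 * 100 = 2.04037% ≈ 2.04%

2.04%


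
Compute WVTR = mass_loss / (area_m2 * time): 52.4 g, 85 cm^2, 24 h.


Formula: WVTR = mass_loss / (area * time)
Step 1: Convert area: 85 cm^2 = 0.0085 m^2
Step 2: WVTR = 52.4 g / (0.0085 m^2 * 24 h)
Step 3: WVTR = 52.4 / 0.204 = 256.9 g/m^2/h

256.9 g/m^2/h


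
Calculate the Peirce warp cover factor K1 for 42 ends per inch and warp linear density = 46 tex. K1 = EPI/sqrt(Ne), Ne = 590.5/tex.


Formula: K1 = EPI / sqrt(Ne), with Ne = 590.5 / tex_warp
Step 1: Ne = 590.5 / 46 = 12.837
Step 2: sqrt(Ne) = sqrt(12.837) = 3.5829
Step 3: K1 = 42 / 3.5829 = 11.7

11.7


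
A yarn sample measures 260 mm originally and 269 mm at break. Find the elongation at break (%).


Formula: Elongation (%) = ((L_break - L0) / L0) * 100
Step 1: Extension = 269 - 260 = 9 mm
Step 2: Elongation = (9 / 260) * 100
Step 3: Elongation = 0.034615 * 100 = 3.4615% ≈ 3.5%

3.5%


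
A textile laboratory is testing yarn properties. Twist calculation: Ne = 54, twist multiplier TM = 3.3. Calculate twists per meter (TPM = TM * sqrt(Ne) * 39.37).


Formula: TPM = TM * sqrt(Ne) * 39.37
Step 1: sqrt(Ne) = sqrt(54) = 7.3485
Step 2: TM * sqrt(Ne) = 3.3 * 7.3485 = 24.2501
Step 3: TPM = 24.2501 * 39.37 = 955 twists/m

955 twists/m


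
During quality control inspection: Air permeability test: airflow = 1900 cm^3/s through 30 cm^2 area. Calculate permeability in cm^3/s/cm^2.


Formula: Air Permeability = Airflow / Test Area
AP = 1900 cm^3/s / 30 cm^2
AP = 63.3 cm^3/s/cm^2

63.3 cm^3/s/cm^2


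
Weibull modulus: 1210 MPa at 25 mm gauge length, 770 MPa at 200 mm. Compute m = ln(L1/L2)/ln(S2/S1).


Formula: m = ln(L1/L2) / ln(S2/S1)
Step 1: ln(L1/L2) = ln(25/200) = -2.07944
Step 2: S2/S1 = 770/1210 = 0.63636
Step 3: ln(S2/S1) = ln(0.63636) = -0.45199
Step 4: m = -2.07944 / -0.45199 = 4.60

4.60 (Weibull m)


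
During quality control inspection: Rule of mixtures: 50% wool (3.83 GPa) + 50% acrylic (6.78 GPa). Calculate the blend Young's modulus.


Formula: Blend property = (fraction_A * property_A) + (fraction_B * property_B)
Step 1: Contribution A = 50/100 * 3.83 GPa = 1.915 GPa
Step 2: Contribution B = 50/100 * 6.78 GPa = 3.39 GPa
Step 3: Blend Young's modulus = 1.915 + 3.39 = 5.305 GPa

5.305 GPa


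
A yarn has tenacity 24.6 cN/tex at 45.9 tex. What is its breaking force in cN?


Formula: Breaking force = Tenacity * Linear density
F = 24.6 cN/tex * 45.9 tex
F = 1129.14 cN

1129.14 cN


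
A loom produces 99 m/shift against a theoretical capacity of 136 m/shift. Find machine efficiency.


Formula: Efficiency% = (Actual output / Theoretical output) * 100
Efficiency% = (99 / 136) * 100
Efficiency% = 0.727941 * 100 = 72.7941% ≈ 72.8%

72.8%


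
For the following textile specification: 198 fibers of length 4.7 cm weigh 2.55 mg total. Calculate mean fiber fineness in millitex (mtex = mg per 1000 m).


Formula: fineness (mtex) = mass (mg) / total length (km) = (mass_mg / total_length_m) * 1000
Step 1: Convert fiber length: 4.7 cm = 0.047 m
Step 2: Total fiber length = 198 * 0.047 = 9.306 m
Step 3: Linear density = 2.55 mg / 9.306 m = 0.2740 mg/m
Step 4: fineness = 0.2740 * 1000 = 274.0 mtex

274.0 mtex


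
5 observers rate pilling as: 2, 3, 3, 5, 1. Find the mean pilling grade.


Formula: Mean = sum / count
Sum = 2 + 3 + 3 + 5 + 1 = 14
Mean = 14 / 5 = 2.8

2.8


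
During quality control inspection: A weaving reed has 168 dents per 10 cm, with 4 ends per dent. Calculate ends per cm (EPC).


Formula: EPC = (dents per 10 cm * ends per dent) / 10
Step 1: Total ends per 10 cm = 168 * 4 = 672
Step 2: EPC = 672 / 10 = 67.2 ends/cm

67.2 ends/cm


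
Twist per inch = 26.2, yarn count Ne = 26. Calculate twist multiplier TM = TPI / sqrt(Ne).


Formula: TM = TPI / sqrt(Ne)
Step 1: sqrt(Ne) = sqrt(26) = 5.099
Step 2: TM = 26.2 / 5.099 = 5.14

5.14 TM


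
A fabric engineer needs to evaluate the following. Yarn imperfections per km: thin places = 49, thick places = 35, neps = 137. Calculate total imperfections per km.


Formula: Total = thin places + thick places + neps
Total = 49 + 35 + 137
Total = 221 imperfections/km

221 imperfections/km


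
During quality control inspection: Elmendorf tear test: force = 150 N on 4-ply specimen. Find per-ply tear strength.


Formula: Per-ply strength = Total force / Number of plies
Per-ply = 150 N / 4
Per-ply = 37.5 N

37.5 N


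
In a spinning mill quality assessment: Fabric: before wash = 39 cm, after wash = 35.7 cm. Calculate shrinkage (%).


Formula: Shrinkage% = ((L_before - L_after) / L_before) * 100
Step 1: Shrinkage = 39 - 35.7 = 3.3 cm
Step 2: Shrinkage% = (3.3 / 39) * 100
Step 3: Shrinkage% = 0.084615 * 100 = 8.4615% ≈ 8.5%

8.5%


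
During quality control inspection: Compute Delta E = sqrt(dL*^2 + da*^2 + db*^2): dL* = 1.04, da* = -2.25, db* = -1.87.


Formula: Delta E = sqrt(dL*^2 + da*^2 + db*^2)
Step 1: dL*^2 = 1.04^2 = 1.0816
Step 2: da*^2 = (-2.25)^2 = 5.0625
Step 3: db*^2 = (-1.87)^2 = 3.4969
Step 4: Sum = 1.0816 + 5.0625 + 3.4969 = 9.641
Step 5: Delta E = sqrt(9.641) = 3.1

3.1 Delta E


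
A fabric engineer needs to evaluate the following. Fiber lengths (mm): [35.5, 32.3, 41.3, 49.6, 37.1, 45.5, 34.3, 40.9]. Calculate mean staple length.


Formula: Mean = sum of lengths / count
Sum = 35.5 + 32.3 + 41.3 + 49.6 + 37.1 + 45.5 + 34.3 + 40.9
Sum = 316.5 mm
Mean = 316.5 / 8 = 39.56 mm

39.56 mm


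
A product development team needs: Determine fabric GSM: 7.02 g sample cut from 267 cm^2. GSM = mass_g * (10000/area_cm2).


Formula: GSM = mass_g / area_m2
Step 1: Convert area: 267 cm^2 = 267 / 10000 = 0.0267 m^2
Step 2: GSM = 7.02 g / 0.0267 m^2 = 262.9 g/m^2

262.9 g/m^2


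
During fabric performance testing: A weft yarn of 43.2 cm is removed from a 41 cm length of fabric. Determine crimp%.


Formula: Crimp% = ((L_yarn - L_fabric) / L_fabric) * 100
Step 1: Extension = 43.2 - 41 = 2.2 cm
Step 2: Crimp% = (2.2 / 41) * 100
Step 3: Crimp% = 0.053659 * 100 = 5.3659% ≈ 5.4%

5.4%


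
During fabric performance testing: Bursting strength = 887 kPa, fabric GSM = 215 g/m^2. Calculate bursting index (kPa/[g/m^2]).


Formula: Bursting Index = Bursting Strength / Fabric GSM
BI = 887 kPa / 215 g/m^2
BI = 4.126 kPa/(g/m^2)

4.126 kPa/(g/m^2)


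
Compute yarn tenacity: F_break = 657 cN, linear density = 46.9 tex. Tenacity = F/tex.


Formula: Tenacity = Breaking force / Linear density
Tenacity = 657 cN / 46.9 tex
Tenacity = 14.01 cN/tex

14.01 cN/tex


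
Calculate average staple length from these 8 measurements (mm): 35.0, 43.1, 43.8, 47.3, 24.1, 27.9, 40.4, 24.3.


Formula: Mean = sum of lengths / count
Sum = 35.0 + 43.1 + 43.8 + 47.3 + 24.1 + 27.9 + 40.4 + 24.3
Sum = 285.9 mm
Mean = 285.9 / 8 = 35.74 mm

35.74 mm


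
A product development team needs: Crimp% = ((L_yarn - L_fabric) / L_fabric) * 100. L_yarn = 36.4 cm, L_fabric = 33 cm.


Formula: Crimp% = ((L_yarn - L_fabric) / L_fabric) * 100
Step 1: Extension = 36.4 - 33 = 3.4 cm
Step 2: Crimp% = (3.4 / 33) * 100
Step 3: Crimp% = 0.10303 * 100 = 10.303% ≈ 10.3%

10.3%


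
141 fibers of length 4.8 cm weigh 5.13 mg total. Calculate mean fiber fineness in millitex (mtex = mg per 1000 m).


Formula: fineness (mtex) = mass (mg) / total length (km) = (mass_mg / total_length_m) * 1000
Step 1: Convert fiber length: 4.8 cm = 0.048 m
Step 2: Total fiber length = 141 * 0.048 = 6.768 m
Step 3: Linear density = 5.13 mg / 6.768 m = 0.7580 mg/m
Step 4: fineness = 0.7580 * 1000 = 758.0 mtex

758.0 mtex


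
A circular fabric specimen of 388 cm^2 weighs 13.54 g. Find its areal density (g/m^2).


Formula: GSM = mass_g / area_m2
Step 1: Convert area: 388 cm^2 = 388 / 10000 = 0.0388 m^2
Step 2: GSM = 13.54 g / 0.0388 m^2 = 349.0 g/m^2

349.0 g/m^2


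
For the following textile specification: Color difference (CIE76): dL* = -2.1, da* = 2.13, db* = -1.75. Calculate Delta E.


Formula: Delta E = sqrt(dL*^2 + da*^2 + db*^2)
Step 1: dL*^2 = (-2.1)^2 = 4.41
Step 2: da*^2 = 2.13^2 = 4.5369
Step 3: db*^2 = (-1.75)^2 = 3.0625
Step 4: Sum = 4.41 + 4.5369 + 3.0625 = 12.0094
Step 5: Delta E = sqrt(12.0094) = 3.47

3.47 Delta E


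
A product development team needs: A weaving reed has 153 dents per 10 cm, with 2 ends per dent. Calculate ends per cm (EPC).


Formula: EPC = (dents per 10 cm * ends per dent) / 10
Step 1: Total ends per 10 cm = 153 * 2 = 306
Step 2: EPC = 306 / 10 = 30.6 ends/cm

30.6 ends/cm


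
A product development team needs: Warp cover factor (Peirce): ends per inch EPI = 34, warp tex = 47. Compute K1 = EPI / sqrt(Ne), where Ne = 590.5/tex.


Formula: K1 = EPI / sqrt(Ne), with Ne = 590.5 / tex_warp
Step 1: Ne = 590.5 / 47 = 12.564
Step 2: sqrt(Ne) = sqrt(12.564) = 3.5446
Step 3: K1 = 34 / 3.5446 = 9.6

9.6


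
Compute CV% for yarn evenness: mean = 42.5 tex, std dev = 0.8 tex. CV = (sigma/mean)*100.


Formula: CV% = (standard deviation / mean) * 100
Step 1: Ratio = 0.8 / 42.5 = 0.018824
Step 2: CV% = 0.018824 * 100 = 1.8824% ≈ 1.9%

1.9%


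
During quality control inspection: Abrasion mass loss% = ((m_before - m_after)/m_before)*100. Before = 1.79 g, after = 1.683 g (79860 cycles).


Formula: Mass loss% = ((m_before - m_after) / m_before) * 100
Step 1: Mass loss = 1.79 - 1.683 = 0.107 g
Step 2: Ratio = 0.107 / 1.79 = 0.0597765
Step 3: Mass loss% = 0.0597765 * 100 = 5.97765% ≈ 5.98%

5.98%


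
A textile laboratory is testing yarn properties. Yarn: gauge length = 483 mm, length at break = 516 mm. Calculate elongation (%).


Formula: Elongation (%) = ((L_break - L0) / L0) * 100
Step 1: Extension = 516 - 483 = 33 mm
Step 2: Elongation = (33 / 483) * 100
Step 3: Elongation = 0.068323 * 100 = 6.8323% ≈ 6.8%

6.8%


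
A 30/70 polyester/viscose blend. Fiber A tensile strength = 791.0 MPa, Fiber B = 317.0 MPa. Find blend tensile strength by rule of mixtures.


Formula: Blend property = (fraction_A * property_A) + (fraction_B * property_B)
Step 1: Contribution A = 30/100 * 791.0 MPa = 237.3 MPa
Step 2: Contribution B = 70/100 * 317.0 MPa = 221.9 MPa
Step 3: Blend tensile strength = 237.3 + 221.9 = 459.2 MPa

459.2 MPa


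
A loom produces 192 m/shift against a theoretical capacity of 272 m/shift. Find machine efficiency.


Formula: Efficiency% = (Actual output / Theoretical output) * 100
Efficiency% = (192 / 272) * 100
Efficiency% = 0.705882 * 100 = 70.5882% ≈ 70.6%

70.6%


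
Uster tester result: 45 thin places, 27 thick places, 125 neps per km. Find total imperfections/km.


Formula: Total = thin places + thick places + neps
Total = 45 + 27 + 125
Total = 197 imperfections/km

197 imperfections/km


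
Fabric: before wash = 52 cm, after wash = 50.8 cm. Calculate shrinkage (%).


Formula: Shrinkage% = ((L_before - L_after) / L_before) * 100
Step 1: Shrinkage = 52 - 50.8 = 1.2 cm
Step 2: Shrinkage% = (1.2 / 52) * 100
Step 3: Shrinkage% = 0.023077 * 100 = 2.3077% ≈ 2.3%

2.3%


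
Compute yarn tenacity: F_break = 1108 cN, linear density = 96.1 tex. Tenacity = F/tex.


Formula: Tenacity = Breaking force / Linear density
Tenacity = 1108 cN / 96.1 tex
Tenacity = 11.53 cN/tex

11.53 cN/tex


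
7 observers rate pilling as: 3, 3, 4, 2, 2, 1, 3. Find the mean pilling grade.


Formula: Mean = sum / count
Sum = 3 + 3 + 4 + 2 + 2 + 1 + 3 = 18
Mean = 18 / 7 = 2.6

2.6


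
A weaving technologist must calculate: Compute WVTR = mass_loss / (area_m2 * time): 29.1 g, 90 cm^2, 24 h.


Formula: WVTR = mass_loss / (area * time)
Step 1: Convert area: 90 cm^2 = 0.009 m^2
Step 2: WVTR = 29.1 g / (0.009 m^2 * 24 h)
Step 3: WVTR = 29.1 / 0.216 = 134.7 g/m^2/h

134.7 g/m^2/h


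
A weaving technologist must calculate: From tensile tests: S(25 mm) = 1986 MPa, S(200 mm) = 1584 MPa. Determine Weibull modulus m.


Formula: m = ln(L1/L2) / ln(S2/S1)
Step 1: ln(L1/L2) = ln(25/200) = -2.07944
Step 2: S2/S1 = 1584/1986 = 0.79758
Step 3: ln(S2/S1) = ln(0.79758) = -0.22617
Step 4: m = -2.07944 / -0.22617 = 9.19

9.19 (Weibull m)


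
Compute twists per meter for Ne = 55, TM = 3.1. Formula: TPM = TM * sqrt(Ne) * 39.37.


Formula: TPM = TM * sqrt(Ne) * 39.37
Step 1: sqrt(Ne) = sqrt(55) = 7.4162
Step 2: TM * sqrt(Ne) = 3.1 * 7.4162 = 22.9902
Step 3: TPM = 22.9902 * 39.37 = 905 twists/m

905 twists/m


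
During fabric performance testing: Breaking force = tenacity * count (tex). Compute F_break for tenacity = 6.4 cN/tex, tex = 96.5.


Formula: Breaking force = Tenacity * Linear density
F = 6.4 cN/tex * 96.5 tex
F = 617.60 cN

617.60 cN


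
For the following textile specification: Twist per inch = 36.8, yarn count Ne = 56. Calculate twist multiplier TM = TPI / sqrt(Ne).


Formula: TM = TPI / sqrt(Ne)
Step 1: sqrt(Ne) = sqrt(56) = 7.4833
Step 2: TM = 36.8 / 7.4833 = 4.92

4.92 TM


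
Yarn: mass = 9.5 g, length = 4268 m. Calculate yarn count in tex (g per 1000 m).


Formula: Tex = (mass_g / length_m) * 1000
Substituting: Tex = (9.5 / 4268) * 1000
Intermediate: 9.5 / 4268 = 0.00222587 g/m
Tex = 0.00222587 * 1000 = 2.23 tex

2.23 tex


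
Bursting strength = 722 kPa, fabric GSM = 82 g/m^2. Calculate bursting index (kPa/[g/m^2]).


Formula: Bursting Index = Bursting Strength / Fabric GSM
BI = 722 kPa / 82 g/m^2
BI = 8.805 kPa/(g/m^2)

8.805 kPa/(g/m^2)


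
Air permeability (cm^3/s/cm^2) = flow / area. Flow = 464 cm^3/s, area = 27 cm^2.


Formula: Air Permeability = Airflow / Test Area
AP = 464 cm^3/s / 27 cm^2
AP = 17.2 cm^3/s/cm^2

17.2 cm^3/s/cm^2


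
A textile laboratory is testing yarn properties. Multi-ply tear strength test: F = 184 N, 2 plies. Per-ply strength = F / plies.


Formula: Per-ply strength = Total force / Number of plies
Per-ply = 184 N / 2
Per-ply = 92 N

92 N


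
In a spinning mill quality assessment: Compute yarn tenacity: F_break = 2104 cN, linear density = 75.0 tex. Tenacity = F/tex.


Formula: Tenacity = Breaking force / Linear density
Tenacity = 2104 cN / 75.0 tex
Tenacity = 28.05 cN/tex

28.05 cN/tex


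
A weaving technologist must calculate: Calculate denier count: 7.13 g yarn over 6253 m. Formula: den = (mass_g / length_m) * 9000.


Formula: den = (mass_g / length_m) * 9000
Substituting: den = (7.13 / 6253) * 9000
Intermediate: 7.13 / 6253 = 0.00114025 g/m
den = 0.00114025 * 9000 = 10.3 denier

10.3 denier


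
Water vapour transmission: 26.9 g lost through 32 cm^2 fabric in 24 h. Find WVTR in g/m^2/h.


Formula: WVTR = mass_loss / (area * time)
Step 1: Convert area: 32 cm^2 = 0.0032 m^2
Step 2: WVTR = 26.9 g / (0.0032 m^2 * 24 h)
Step 3: WVTR = 26.9 / 0.0768 = 350.3 g/m^2/h

350.3 g/m^2/h


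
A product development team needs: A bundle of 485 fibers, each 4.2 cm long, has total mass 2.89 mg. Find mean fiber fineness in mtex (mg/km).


Formula: fineness (mtex) = mass (mg) / total length (km) = (mass_mg / total_length_m) * 1000
Step 1: Convert fiber length: 4.2 cm = 0.042 m
Step 2: Total fiber length = 485 * 0.042 = 20.37 m
Step 3: Linear density = 2.89 mg / 20.37 m = 0.1419 mg/m
Step 4: fineness = 0.1419 * 1000 = 141.9 mtex

141.9 mtex


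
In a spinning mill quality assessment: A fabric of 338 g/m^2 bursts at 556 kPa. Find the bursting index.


Formula: Bursting Index = Bursting Strength / Fabric GSM
BI = 556 kPa / 338 g/m^2
BI = 1.645 kPa/(g/m^2)

1.645 kPa/(g/m^2)


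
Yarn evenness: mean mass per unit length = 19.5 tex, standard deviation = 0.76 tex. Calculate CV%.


Formula: CV% = (standard deviation / mean) * 100
Step 1: Ratio = 0.76 / 19.5 = 0.038974
Step 2: CV% = 0.038974 * 100 = 3.8974% ≈ 3.9%

3.9%


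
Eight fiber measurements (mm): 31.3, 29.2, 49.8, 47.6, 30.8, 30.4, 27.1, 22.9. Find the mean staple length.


Formula: Mean = sum of lengths / count
Sum = 31.3 + 29.2 + 49.8 + 47.6 + 30.8 + 30.4 + 27.1 + 22.9
Sum = 269.1 mm
Mean = 269.1 / 8 = 33.64 mm

33.64 mm


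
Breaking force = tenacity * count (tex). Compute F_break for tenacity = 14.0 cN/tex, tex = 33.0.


Formula: Breaking force = Tenacity * Linear density
F = 14.0 cN/tex * 33.0 tex
F = 462.00 cN

462.00 cN


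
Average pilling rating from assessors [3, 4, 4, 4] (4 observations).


Formula: Mean = sum / count
Sum = 3 + 4 + 4 + 4 = 15
Mean = 15 / 4 = 3.8

3.8


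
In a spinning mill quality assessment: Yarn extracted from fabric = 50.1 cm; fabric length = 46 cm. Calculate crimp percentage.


Formula: Crimp% = ((L_yarn - L_fabric) / L_fabric) * 100
Step 1: Extension = 50.1 - 46 = 4.1 cm
Step 2: Crimp% = (4.1 / 46) * 100
Step 3: Crimp% = 0.08913 * 100 = 8.913% ≈ 8.9%

8.9%


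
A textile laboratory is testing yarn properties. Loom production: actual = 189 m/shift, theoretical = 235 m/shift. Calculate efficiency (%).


Formula: Efficiency% = (Actual output / Theoretical output) * 100
Efficiency% = (189 / 235) * 100
Efficiency% = 0.804255 * 100 = 80.4255% ≈ 80.4%

80.4%


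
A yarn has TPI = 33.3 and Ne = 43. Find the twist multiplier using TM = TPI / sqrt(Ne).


Formula: TM = TPI / sqrt(Ne)
Step 1: sqrt(Ne) = sqrt(43) = 6.5574
Step 2: TM = 33.3 / 6.5574 = 5.08

5.08 TM


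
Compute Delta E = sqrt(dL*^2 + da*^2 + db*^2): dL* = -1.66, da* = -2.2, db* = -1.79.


Formula: Delta E = sqrt(dL*^2 + da*^2 + db*^2)
Step 1: dL*^2 = (-1.66)^2 = 2.7556
Step 2: da*^2 = (-2.2)^2 = 4.84
Step 3: db*^2 = (-1.79)^2 = 3.2041
Step 4: Sum = 2.7556 + 4.84 + 3.2041 = 10.7997
Step 5: Delta E = sqrt(10.7997) = 3.29

3.29 Delta E


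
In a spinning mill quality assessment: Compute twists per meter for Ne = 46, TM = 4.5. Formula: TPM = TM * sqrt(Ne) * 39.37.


Formula: TPM = TM * sqrt(Ne) * 39.37
Step 1: sqrt(Ne) = sqrt(46) = 6.7823
Step 2: TM * sqrt(Ne) = 4.5 * 6.7823 = 30.5204
Step 3: TPM = 30.5204 * 39.37 = 1202 twists/m

1202 twists/m


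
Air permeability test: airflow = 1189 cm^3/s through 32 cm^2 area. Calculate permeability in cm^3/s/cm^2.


Formula: Air Permeability = Airflow / Test Area
AP = 1189 cm^3/s / 32 cm^2
AP = 37.2 cm^3/s/cm^2

37.2 cm^3/s/cm^2


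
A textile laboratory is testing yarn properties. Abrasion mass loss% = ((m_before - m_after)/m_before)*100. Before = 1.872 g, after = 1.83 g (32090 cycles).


Formula: Mass loss% = ((m_before - m_after) / m_before) * 100
Step 1: Mass loss = 1.872 - 1.83 = 0.042 g
Step 2: Ratio = 0.042 / 1.872 = 0.0224359
Step 3: Mass loss% = 0.0224359 * 100 = 2.24359% ≈ 2.24%

2.24%


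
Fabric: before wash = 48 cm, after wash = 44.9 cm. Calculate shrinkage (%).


Formula: Shrinkage% = ((L_before - L_after) / L_before) * 100
Step 1: Shrinkage = 48 - 44.9 = 3.1 cm
Step 2: Shrinkage% = (3.1 / 48) * 100
Step 3: Shrinkage% = 0.064583 * 100 = 6.4583% ≈ 6.5%

6.5%


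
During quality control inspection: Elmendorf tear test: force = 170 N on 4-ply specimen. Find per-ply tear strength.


Formula: Per-ply strength = Total force / Number of plies
Per-ply = 170 N / 4
Per-ply = 42.5 N

42.5 N


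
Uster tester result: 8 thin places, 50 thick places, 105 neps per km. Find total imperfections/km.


Formula: Total = thin places + thick places + neps
Total = 8 + 50 + 105
Total = 163 imperfections/km

163 imperfections/km


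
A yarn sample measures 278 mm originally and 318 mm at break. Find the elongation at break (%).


Formula: Elongation (%) = ((L_break - L0) / L0) * 100
Step 1: Extension = 318 - 278 = 40 mm
Step 2: Elongation = (40 / 278) * 100
Step 3: Elongation = 0.143885 * 100 = 14.3885% ≈ 14.4%

14.4%


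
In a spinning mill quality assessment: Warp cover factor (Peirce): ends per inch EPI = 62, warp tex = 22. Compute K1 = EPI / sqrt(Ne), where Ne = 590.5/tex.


Formula: K1 = EPI / sqrt(Ne), with Ne = 590.5 / tex_warp
Step 1: Ne = 590.5 / 22 = 26.841
Step 2: sqrt(Ne) = sqrt(26.841) = 5.1808
Step 3: K1 = 62 / 5.1808 = 12.0

12.0


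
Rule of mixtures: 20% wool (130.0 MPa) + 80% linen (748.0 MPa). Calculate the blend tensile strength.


Formula: Blend property = (fraction_A * property_A) + (fraction_B * property_B)
Step 1: Contribution A = 20/100 * 130.0 MPa = 26.0 MPa
Step 2: Contribution B = 80/100 * 748.0 MPa = 598.4 MPa
Step 3: Blend tensile strength = 26.0 + 598.4 = 624.4 MPa

624.4 MPa


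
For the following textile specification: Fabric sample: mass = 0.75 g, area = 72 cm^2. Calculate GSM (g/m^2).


Formula: GSM = mass_g / area_m2
Step 1: Convert area: 72 cm^2 = 72 / 10000 = 0.0072 m^2
Step 2: GSM = 0.75 g / 0.0072 m^2 = 104.2 g/m^2

104.2 g/m^2


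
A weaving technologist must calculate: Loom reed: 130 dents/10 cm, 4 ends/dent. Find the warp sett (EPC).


Formula: EPC = (dents per 10 cm * ends per dent) / 10
Step 1: Total ends per 10 cm = 130 * 4 = 520
Step 2: EPC = 520 / 10 = 52.0 ends/cm

52.0 ends/cm


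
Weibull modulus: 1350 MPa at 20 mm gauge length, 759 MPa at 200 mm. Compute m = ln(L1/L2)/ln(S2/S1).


Formula: m = ln(L1/L2) / ln(S2/S1)
Step 1: ln(L1/L2) = ln(20/200) = -2.30259
Step 2: S2/S1 = 759/1350 = 0.56222
Step 3: ln(S2/S1) = ln(0.56222) = -0.57586
Step 4: m = -2.30259 / -0.57586 = 4.00

4.00 (Weibull m)


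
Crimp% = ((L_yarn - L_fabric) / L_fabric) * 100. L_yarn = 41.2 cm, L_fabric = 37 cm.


Formula: Crimp% = ((L_yarn - L_fabric) / L_fabric) * 100
Step 1: Extension = 41.2 - 37 = 4.2 cm
Step 2: Crimp% = (4.2 / 37) * 100
Step 3: Crimp% = 0.113514 * 100 = 11.3514% ≈ 11.4%

11.4%


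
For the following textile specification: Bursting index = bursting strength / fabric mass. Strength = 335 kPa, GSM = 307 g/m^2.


Formula: Bursting Index = Bursting Strength / Fabric GSM
BI = 335 kPa / 307 g/m^2
BI = 1.091 kPa/(g/m^2)

1.091 kPa/(g/m^2)


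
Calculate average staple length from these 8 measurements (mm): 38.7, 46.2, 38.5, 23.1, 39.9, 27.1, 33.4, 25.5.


Formula: Mean = sum of lengths / count
Sum = 38.7 + 46.2 + 38.5 + 23.1 + 39.9 + 27.1 + 33.4 + 25.5
Sum = 272.4 mm
Mean = 272.4 / 8 = 34.05 mm

34.05 mm


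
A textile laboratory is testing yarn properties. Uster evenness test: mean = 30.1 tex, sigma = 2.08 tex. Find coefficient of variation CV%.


Formula: CV% = (standard deviation / mean) * 100
Step 1: Ratio = 2.08 / 30.1 = 0.069103
Step 2: CV% = 0.069103 * 100 = 6.9103% ≈ 6.9%

6.9%


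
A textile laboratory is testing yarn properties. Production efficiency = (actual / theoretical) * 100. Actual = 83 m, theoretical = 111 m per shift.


Formula: Efficiency% = (Actual output / Theoretical output) * 100
Efficiency% = (83 / 111) * 100
Efficiency% = 0.747748 * 100 = 74.7748% ≈ 74.8%

74.8%


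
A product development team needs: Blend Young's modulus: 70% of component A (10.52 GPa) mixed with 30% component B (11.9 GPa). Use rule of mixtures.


Formula: Blend property = (fraction_A * property_A) + (fraction_B * property_B)
Step 1: Contribution A = 70/100 * 10.52 GPa = 7.364 GPa
Step 2: Contribution B = 30/100 * 11.9 GPa = 3.57 GPa
Step 3: Blend Young's modulus = 7.364 + 3.57 = 10.934 GPa

10.934 GPa


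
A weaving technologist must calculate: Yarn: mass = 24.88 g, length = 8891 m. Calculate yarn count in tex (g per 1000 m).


Formula: Tex = (mass_g / length_m) * 1000
Substituting: Tex = (24.88 / 8891) * 1000
Intermediate: 24.88 / 8891 = 0.00279834 g/m
Tex = 0.00279834 * 1000 = 2.80 tex

2.80 tex


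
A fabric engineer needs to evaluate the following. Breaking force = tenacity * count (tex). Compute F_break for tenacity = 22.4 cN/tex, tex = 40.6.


Formula: Breaking force = Tenacity * Linear density
F = 22.4 cN/tex * 40.6 tex
F = 909.44 cN

909.44 cN


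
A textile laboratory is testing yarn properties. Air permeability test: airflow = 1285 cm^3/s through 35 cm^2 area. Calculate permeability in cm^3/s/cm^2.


Formula: Air Permeability = Airflow / Test Area
AP = 1285 cm^3/s / 35 cm^2
AP = 36.7 cm^3/s/cm^2

36.7 cm^3/s/cm^2


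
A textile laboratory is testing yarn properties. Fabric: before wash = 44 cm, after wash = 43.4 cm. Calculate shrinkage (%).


Formula: Shrinkage% = ((L_before - L_after) / L_before) * 100
Step 1: Shrinkage = 44 - 43.4 = 0.6 cm
Step 2: Shrinkage% = (0.6 / 44) * 100
Step 3: Shrinkage% = 0.013636 * 100 = 1.3636% ≈ 1.4%

1.4%


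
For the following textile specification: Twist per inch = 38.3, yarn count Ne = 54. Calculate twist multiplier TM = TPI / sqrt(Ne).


Formula: TM = TPI / sqrt(Ne)
Step 1: sqrt(Ne) = sqrt(54) = 7.3485
Step 2: TM = 38.3 / 7.3485 = 5.21

5.21 TM


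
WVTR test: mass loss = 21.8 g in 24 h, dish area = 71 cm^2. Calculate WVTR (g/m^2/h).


Formula: WVTR = mass_loss / (area * time)
Step 1: Convert area: 71 cm^2 = 0.0071 m^2
Step 2: WVTR = 21.8 g / (0.0071 m^2 * 24 h)
Step 3: WVTR = 21.8 / 0.1704 = 127.9 g/m^2/h

127.9 g/m^2/h


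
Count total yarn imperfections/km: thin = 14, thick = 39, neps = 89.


Formula: Total = thin places + thick places + neps
Total = 14 + 39 + 89
Total = 142 imperfections/km

142 imperfections/km


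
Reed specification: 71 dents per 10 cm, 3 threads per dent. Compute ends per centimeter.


Formula: EPC = (dents per 10 cm * ends per dent) / 10
Step 1: Total ends per 10 cm = 71 * 3 = 213
Step 2: EPC = 213 / 10 = 21.3 ends/cm

21.3 ends/cm


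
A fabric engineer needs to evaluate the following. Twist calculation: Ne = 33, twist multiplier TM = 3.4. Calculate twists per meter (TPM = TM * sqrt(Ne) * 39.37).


Formula: TPM = TM * sqrt(Ne) * 39.37
Step 1: sqrt(Ne) = sqrt(33) = 5.7446
Step 2: TM * sqrt(Ne) = 3.4 * 5.7446 = 19.5316
Step 3: TPM = 19.5316 * 39.37 = 769 twists/m

769 twists/m


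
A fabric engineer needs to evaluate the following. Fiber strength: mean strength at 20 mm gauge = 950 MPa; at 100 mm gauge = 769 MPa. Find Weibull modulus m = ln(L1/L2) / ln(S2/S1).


Formula: m = ln(L1/L2) / ln(S2/S1)
Step 1: ln(L1/L2) = ln(20/100) = -1.60944
Step 2: S2/S1 = 769/950 = 0.80947
Step 3: ln(S2/S1) = ln(0.80947) = -0.21138
Step 4: m = -1.60944 / -0.21138 = 7.61

7.61 (Weibull m)


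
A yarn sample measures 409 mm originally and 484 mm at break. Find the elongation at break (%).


Formula: Elongation (%) = ((L_break - L0) / L0) * 100
Step 1: Extension = 484 - 409 = 75 mm
Step 2: Elongation = (75 / 409) * 100
Step 3: Elongation = 0.183374 * 100 = 18.3374% ≈ 18.3%

18.3%


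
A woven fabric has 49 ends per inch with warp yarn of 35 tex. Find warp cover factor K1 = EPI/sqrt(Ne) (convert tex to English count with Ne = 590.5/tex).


Formula: K1 = EPI / sqrt(Ne), with Ne = 590.5 / tex_warp
Step 1: Ne = 590.5 / 35 = 16.871
Step 2: sqrt(Ne) = sqrt(16.871) = 4.1074
Step 3: K1 = 49 / 4.1074 = 11.9

11.9


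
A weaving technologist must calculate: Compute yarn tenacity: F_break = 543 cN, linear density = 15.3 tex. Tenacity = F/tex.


Formula: Tenacity = Breaking force / Linear density
Tenacity = 543 cN / 15.3 tex
Tenacity = 35.49 cN/tex

35.49 cN/tex


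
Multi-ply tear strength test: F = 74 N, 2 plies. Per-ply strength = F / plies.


Formula: Per-ply strength = Total force / Number of plies
Per-ply = 74 N / 2
Per-ply = 37 N

37 N


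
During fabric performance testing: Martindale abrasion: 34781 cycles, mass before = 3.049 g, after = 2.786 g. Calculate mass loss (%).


Formula: Mass loss% = ((m_before - m_after) / m_before) * 100
Step 1: Mass loss = 3.049 - 2.786 = 0.263 g
Step 2: Ratio = 0.263 / 3.049 = 0.0862578
Step 3: Mass loss% = 0.0862578 * 100 = 8.62578% ≈ 8.63%

8.63%


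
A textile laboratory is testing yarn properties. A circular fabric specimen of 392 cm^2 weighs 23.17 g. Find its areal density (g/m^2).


Formula: GSM = mass_g / area_m2
Step 1: Convert area: 392 cm^2 = 392 / 10000 = 0.0392 m^2
Step 2: GSM = 23.17 g / 0.0392 m^2 = 591.1 g/m^2

591.1 g/m^2


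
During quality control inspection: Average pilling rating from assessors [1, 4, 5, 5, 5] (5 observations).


Formula: Mean = sum / count
Sum = 1 + 4 + 5 + 5 + 5 = 20
Mean = 20 / 5 = 4.0

4.0


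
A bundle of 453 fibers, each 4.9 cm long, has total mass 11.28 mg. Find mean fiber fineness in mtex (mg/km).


Formula: fineness (mtex) = mass (mg) / total length (km) = (mass_mg / total_length_m) * 1000
Step 1: Convert fiber length: 4.9 cm = 0.049 m
Step 2: Total fiber length = 453 * 0.049 = 22.197 m
Step 3: Linear density = 11.28 mg / 22.197 m = 0.5082 mg/m
Step 4: fineness = 0.5082 * 1000 = 508.2 mtex

508.2 mtex


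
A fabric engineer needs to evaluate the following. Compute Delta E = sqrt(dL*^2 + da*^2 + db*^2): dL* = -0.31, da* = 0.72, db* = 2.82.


Formula: Delta E = sqrt(dL*^2 + da*^2 + db*^2)
Step 1: dL*^2 = (-0.31)^2 = 0.0961
Step 2: da*^2 = 0.72^2 = 0.5184
Step 3: db*^2 = 2.82^2 = 7.9524
Step 4: Sum = 0.0961 + 0.5184 + 7.9524 = 8.5669
Step 5: Delta E = sqrt(8.5669) = 2.93

2.93 Delta E


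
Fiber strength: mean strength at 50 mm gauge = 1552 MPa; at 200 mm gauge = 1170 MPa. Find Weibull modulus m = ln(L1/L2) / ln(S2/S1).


Formula: m = ln(L1/L2) / ln(S2/S1)
Step 1: ln(L1/L2) = ln(50/200) = -1.38629
Step 2: S2/S1 = 1170/1552 = 0.75387
Step 3: ln(S2/S1) = ln(0.75387) = -0.28254
Step 4: m = -1.38629 / -0.28254 = 4.91

4.91 (Weibull m)


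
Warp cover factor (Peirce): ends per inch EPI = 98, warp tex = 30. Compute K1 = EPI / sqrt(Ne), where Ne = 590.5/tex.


Formula: K1 = EPI / sqrt(Ne), with Ne = 590.5 / tex_warp
Step 1: Ne = 590.5 / 30 = 19.683
Step 2: sqrt(Ne) = sqrt(19.683) = 4.4366
Step 3: K1 = 98 / 4.4366 = 22.1

22.1


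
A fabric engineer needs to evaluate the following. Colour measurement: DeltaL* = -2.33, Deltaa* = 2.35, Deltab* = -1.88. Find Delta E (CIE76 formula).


Formula: Delta E = sqrt(dL*^2 + da*^2 + db*^2)
Step 1: dL*^2 = (-2.33)^2 = 5.4289
Step 2: da*^2 = 2.35^2 = 5.5225
Step 3: db*^2 = (-1.88)^2 = 3.5344
Step 4: Sum = 5.4289 + 5.5225 + 3.5344 = 14.4858
Step 5: Delta E = sqrt(14.4858) = 3.81

3.81 Delta E


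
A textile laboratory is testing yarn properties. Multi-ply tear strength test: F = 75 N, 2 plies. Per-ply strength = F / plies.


Formula: Per-ply strength = Total force / Number of plies
Per-ply = 75 N / 2
Per-ply = 37.5 N

37.5 N


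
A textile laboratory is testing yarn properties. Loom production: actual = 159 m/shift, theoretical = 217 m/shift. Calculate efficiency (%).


Formula: Efficiency% = (Actual output / Theoretical output) * 100
Efficiency% = (159 / 217) * 100
Efficiency% = 0.732719 * 100 = 73.2719% ≈ 73.3%

73.3%


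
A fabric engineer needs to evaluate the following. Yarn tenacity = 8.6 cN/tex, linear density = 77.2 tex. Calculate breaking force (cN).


Formula: Breaking force = Tenacity * Linear density
F = 8.6 cN/tex * 77.2 tex
F = 663.92 cN

663.92 cN


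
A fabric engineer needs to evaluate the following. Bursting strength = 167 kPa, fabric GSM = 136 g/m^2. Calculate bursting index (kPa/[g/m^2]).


Formula: Bursting Index = Bursting Strength / Fabric GSM
BI = 167 kPa / 136 g/m^2
BI = 1.228 kPa/(g/m^2)

1.228 kPa/(g/m^2)


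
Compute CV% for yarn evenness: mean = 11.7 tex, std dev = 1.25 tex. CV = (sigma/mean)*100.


Formula: CV% = (standard deviation / mean) * 100
Step 1: Ratio = 1.25 / 11.7 = 0.106838
Step 2: CV% = 0.106838 * 100 = 10.6838% ≈ 10.7%

10.7%


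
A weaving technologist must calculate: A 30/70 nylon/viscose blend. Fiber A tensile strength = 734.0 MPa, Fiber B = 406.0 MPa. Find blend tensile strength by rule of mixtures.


Formula: Blend property = (fraction_A * property_A) + (fraction_B * property_B)
Step 1: Contribution A = 30/100 * 734.0 MPa = 220.2 MPa
Step 2: Contribution B = 70/100 * 406.0 MPa = 284.2 MPa
Step 3: Blend tensile strength = 220.2 + 284.2 = 504.4 MPa

504.4 MPa


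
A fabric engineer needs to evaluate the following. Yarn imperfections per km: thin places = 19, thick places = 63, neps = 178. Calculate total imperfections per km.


Formula: Total = thin places + thick places + neps
Total = 19 + 63 + 178
Total = 260 imperfections/km

260 imperfections/km


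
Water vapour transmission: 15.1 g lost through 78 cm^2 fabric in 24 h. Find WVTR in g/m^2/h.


Formula: WVTR = mass_loss / (area * time)
Step 1: Convert area: 78 cm^2 = 0.0078 m^2
Step 2: WVTR = 15.1 g / (0.0078 m^2 * 24 h)
Step 3: WVTR = 15.1 / 0.1872 = 80.7 g/m^2/h

80.7 g/m^2/h


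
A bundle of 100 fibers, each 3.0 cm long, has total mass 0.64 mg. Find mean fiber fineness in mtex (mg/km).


Formula: fineness (mtex) = mass (mg) / total length (km) = (mass_mg / total_length_m) * 1000
Step 1: Convert fiber length: 3.0 cm = 0.03 m
Step 2: Total fiber length = 100 * 0.03 = 3.0 m
Step 3: Linear density = 0.64 mg / 3.0 m = 0.2133 mg/m
Step 4: fineness = 0.2133 * 1000 = 213.3 mtex

213.3 mtex


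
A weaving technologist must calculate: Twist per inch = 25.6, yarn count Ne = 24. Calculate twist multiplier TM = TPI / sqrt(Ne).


Formula: TM = TPI / sqrt(Ne)
Step 1: sqrt(Ne) = sqrt(24) = 4.899
Step 2: TM = 25.6 / 4.899 = 5.23

5.23 TM


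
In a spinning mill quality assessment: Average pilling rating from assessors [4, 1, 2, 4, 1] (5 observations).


Formula: Mean = sum / count
Sum = 4 + 1 + 2 + 4 + 1 = 12
Mean = 12 / 5 = 2.4

2.4


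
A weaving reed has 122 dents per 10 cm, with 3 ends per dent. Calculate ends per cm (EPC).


Formula: EPC = (dents per 10 cm * ends per dent) / 10
Step 1: Total ends per 10 cm = 122 * 3 = 366
Step 2: EPC = 366 / 10 = 36.6 ends/cm

36.6 ends/cm


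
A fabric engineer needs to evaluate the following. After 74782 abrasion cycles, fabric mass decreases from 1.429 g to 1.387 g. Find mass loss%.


Formula: Mass loss% = ((m_before - m_after) / m_before) * 100
Step 1: Mass loss = 1.429 - 1.387 = 0.042 g
Step 2: Ratio = 0.042 / 1.429 = 0.0293912
Step 3: Mass loss% = 0.0293912 * 100 = 2.93912% ≈ 2.94%

2.94%


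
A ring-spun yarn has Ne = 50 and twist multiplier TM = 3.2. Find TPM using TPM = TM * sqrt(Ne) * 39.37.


Formula: TPM = TM * sqrt(Ne) * 39.37
Step 1: sqrt(Ne) = sqrt(50) = 7.0711
Step 2: TM * sqrt(Ne) = 3.2 * 7.0711 = 22.6275
Step 3: TPM = 22.6275 * 39.37 = 891 twists/m

891 twists/m


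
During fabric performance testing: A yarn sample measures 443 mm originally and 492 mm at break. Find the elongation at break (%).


Formula: Elongation (%) = ((L_break - L0) / L0) * 100
Step 1: Extension = 492 - 443 = 49 mm
Step 2: Elongation = (49 / 443) * 100
Step 3: Elongation = 0.110609 * 100 = 11.0609% ≈ 11.1%

11.1%


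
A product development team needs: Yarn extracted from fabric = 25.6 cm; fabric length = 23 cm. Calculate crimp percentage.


Formula: Crimp% = ((L_yarn - L_fabric) / L_fabric) * 100
Step 1: Extension = 25.6 - 23 = 2.6 cm
Step 2: Crimp% = (2.6 / 23) * 100
Step 3: Crimp% = 0.113043 * 100 = 11.3043% ≈ 11.3%

11.3%


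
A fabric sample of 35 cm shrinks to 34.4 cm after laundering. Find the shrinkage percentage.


Formula: Shrinkage% = ((L_before - L_after) / L_before) * 100
Step 1: Shrinkage = 35 - 34.4 = 0.6 cm
Step 2: Shrinkage% = (0.6 / 35) * 100
Step 3: Shrinkage% = 0.017143 * 100 = 1.7143% ≈ 1.7%

1.7%


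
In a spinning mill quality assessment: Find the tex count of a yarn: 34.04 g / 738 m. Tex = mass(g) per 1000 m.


Formula: Tex = (mass_g / length_m) * 1000
Substituting: Tex = (34.04 / 738) * 1000
Intermediate: 34.04 / 738 = 0.04612466 g/m
Tex = 0.04612466 * 1000 = 46.12 tex

46.12 tex


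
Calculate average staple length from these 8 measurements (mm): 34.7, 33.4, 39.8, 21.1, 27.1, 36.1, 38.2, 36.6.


Formula: Mean = sum of lengths / count
Sum = 34.7 + 33.4 + 39.8 + 21.1 + 27.1 + 36.1 + 38.2 + 36.6
Sum = 267.0 mm
Mean = 267.0 / 8 = 33.38 mm

33.38 mm


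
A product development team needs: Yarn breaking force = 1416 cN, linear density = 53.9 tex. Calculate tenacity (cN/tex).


Formula: Tenacity = Breaking force / Linear density
Tenacity = 1416 cN / 53.9 tex
Tenacity = 26.27 cN/tex

26.27 cN/tex


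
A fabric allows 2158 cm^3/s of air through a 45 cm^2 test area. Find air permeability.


Formula: Air Permeability = Airflow / Test Area
AP = 2158 cm^3/s / 45 cm^2
AP = 48.0 cm^3/s/cm^2

48.0 cm^3/s/cm^2


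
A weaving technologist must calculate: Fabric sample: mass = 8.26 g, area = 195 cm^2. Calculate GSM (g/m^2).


Formula: GSM = mass_g / area_m2
Step 1: Convert area: 195 cm^2 = 195 / 10000 = 0.0195 m^2
Step 2: GSM = 8.26 g / 0.0195 m^2 = 423.6 g/m^2

423.6 g/m^2


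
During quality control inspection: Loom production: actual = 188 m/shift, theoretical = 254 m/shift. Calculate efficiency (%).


Formula: Efficiency% = (Actual output / Theoretical output) * 100
Efficiency% = (188 / 254) * 100
Efficiency% = 0.740157 * 100 = 74.0157% ≈ 74.0%

74.0%


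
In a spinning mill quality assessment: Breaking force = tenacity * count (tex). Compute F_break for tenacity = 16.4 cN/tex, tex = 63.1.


Formula: Breaking force = Tenacity * Linear density
F = 16.4 cN/tex * 63.1 tex
F = 1034.84 cN

1034.84 cN


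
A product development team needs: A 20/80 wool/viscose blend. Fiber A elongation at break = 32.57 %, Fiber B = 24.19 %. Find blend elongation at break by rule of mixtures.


Formula: Blend property = (fraction_A * property_A) + (fraction_B * property_B)
Step 1: Contribution A = 20/100 * 32.57 % = 6.514 %
Step 2: Contribution B = 80/100 * 24.19 % = 19.352 %
Step 3: Blend elongation at break = 6.514 + 19.352 = 25.866 %

25.866 %


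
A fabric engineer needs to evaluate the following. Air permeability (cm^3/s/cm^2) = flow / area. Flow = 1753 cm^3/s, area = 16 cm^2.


Formula: Air Permeability = Airflow / Test Area
AP = 1753 cm^3/s / 16 cm^2
AP = 109.6 cm^3/s/cm^2

109.6 cm^3/s/cm^2


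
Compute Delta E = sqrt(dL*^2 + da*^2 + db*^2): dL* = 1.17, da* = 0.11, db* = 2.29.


Formula: Delta E = sqrt(dL*^2 + da*^2 + db*^2)
Step 1: dL*^2 = 1.17^2 = 1.3689
Step 2: da*^2 = 0.11^2 = 0.0121
Step 3: db*^2 = 2.29^2 = 5.2441
Step 4: Sum = 1.3689 + 0.0121 + 5.2441 = 6.6251
Step 5: Delta E = sqrt(6.6251) = 2.57

2.57 Delta E


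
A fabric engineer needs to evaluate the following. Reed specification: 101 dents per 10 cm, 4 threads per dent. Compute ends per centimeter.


Formula: EPC = (dents per 10 cm * ends per dent) / 10
Step 1: Total ends per 10 cm = 101 * 4 = 404
Step 2: EPC = 404 / 10 = 40.4 ends/cm

40.4 ends/cm


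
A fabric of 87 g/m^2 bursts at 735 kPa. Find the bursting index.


Formula: Bursting Index = Bursting Strength / Fabric GSM
BI = 735 kPa / 87 g/m^2
BI = 8.448 kPa/(g/m^2)

8.448 kPa/(g/m^2)


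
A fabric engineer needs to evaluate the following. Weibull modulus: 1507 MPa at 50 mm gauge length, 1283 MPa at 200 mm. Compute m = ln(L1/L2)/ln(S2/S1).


Formula: m = ln(L1/L2) / ln(S2/S1)
Step 1: ln(L1/L2) = ln(50/200) = -1.38629
Step 2: S2/S1 = 1283/1507 = 0.85136
Step 3: ln(S2/S1) = ln(0.85136) = -0.16092
Step 4: m = -1.38629 / -0.16092 = 8.61

8.61 (Weibull m)


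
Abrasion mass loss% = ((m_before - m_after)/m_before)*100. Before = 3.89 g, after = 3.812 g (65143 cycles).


Formula: Mass loss% = ((m_before - m_after) / m_before) * 100
Step 1: Mass loss = 3.89 - 3.812 = 0.078 g
Step 2: Ratio = 0.078 / 3.89 = 0.0200514
Step 3: Mass loss% = 0.0200514 * 100 = 2.00514% ≈ 2.01%

2.01%


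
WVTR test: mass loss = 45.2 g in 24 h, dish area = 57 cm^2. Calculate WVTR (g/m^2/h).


Formula: WVTR = mass_loss / (area * time)
Step 1: Convert area: 57 cm^2 = 0.0057 m^2
Step 2: WVTR = 45.2 g / (0.0057 m^2 * 24 h)
Step 3: WVTR = 45.2 / 0.1368 = 330.4 g/m^2/h

330.4 g/m^2/h


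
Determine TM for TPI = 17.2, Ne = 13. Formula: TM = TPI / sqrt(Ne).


Formula: TM = TPI / sqrt(Ne)
Step 1: sqrt(Ne) = sqrt(13) = 3.6056
Step 2: TM = 17.2 / 3.6056 = 4.77

4.77 TM
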